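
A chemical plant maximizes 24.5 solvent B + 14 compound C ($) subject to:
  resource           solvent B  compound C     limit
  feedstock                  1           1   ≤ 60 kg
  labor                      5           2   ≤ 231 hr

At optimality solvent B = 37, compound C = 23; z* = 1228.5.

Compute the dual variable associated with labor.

Both feedstock and labor are binding at x*.
The binding rows give the dual system: 1·y_feedstock + 5·y_labor = 24.5 and 1·y_feedstock + 2·y_labor = 14.
This yields shadow prices y_feedstock = 7, y_labor = 3.5.
Shadow price of labor = 3.5.

3.5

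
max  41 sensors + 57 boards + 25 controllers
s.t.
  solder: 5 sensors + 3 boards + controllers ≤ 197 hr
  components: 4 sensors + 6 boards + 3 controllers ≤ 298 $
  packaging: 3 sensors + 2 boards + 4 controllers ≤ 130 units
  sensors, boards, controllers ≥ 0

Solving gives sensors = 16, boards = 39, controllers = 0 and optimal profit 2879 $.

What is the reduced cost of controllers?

-3

At the optimum: solder uses 197 of 197 (binding); components uses 298 of 298 (binding); packaging uses 126 of 130 (slack = 4).
Since packaging is not tight, its dual is 0.
From A_Bᵀ y = c: 5·y_solder + 4·y_components = 41; 3·y_solder + 6·y_components = 57.
This yields shadow prices y_solder = 1, y_components = 9.
Reduced cost of controllers: c₃ − yᵀa₃ = 25 − (1·1 + 9·3) = 25 − 28 = -3.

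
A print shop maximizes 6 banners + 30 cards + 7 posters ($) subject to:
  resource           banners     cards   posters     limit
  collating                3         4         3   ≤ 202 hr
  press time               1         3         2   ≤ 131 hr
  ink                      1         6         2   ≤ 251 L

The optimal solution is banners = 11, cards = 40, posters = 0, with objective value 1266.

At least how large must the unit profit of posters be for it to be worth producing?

Check each constraint at x*: collating 193/202 (slack 9); press time 131/131 (tight); ink 251/251 (tight).
Since collating is not tight, its dual is 0.
Dual feasibility on the basic columns requires 1·y_press time + 1·y_ink = 6, 3·y_press time + 6·y_ink = 30.
This yields shadow prices y_press time = 2, y_ink = 4.
posters enters the basis when its profit ≥ yᵀa₃ = 2·2 + 4·2 = 12.

12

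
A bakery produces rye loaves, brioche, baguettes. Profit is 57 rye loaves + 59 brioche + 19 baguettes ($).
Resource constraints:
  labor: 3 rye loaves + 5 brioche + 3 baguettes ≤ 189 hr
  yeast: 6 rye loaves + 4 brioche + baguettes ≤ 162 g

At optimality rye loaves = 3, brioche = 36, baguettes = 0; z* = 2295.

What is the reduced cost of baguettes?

-8

Both labor and yeast are binding at x*.
The binding rows give the dual system: 3·y_labor + 6·y_yeast = 57 and 5·y_labor + 4·y_yeast = 59.
Solving: y_labor = 7, y_yeast = 6.
Reduced cost of baguettes: c₃ − yᵀa₃ = 19 − (7·3 + 6·1) = 19 − 27 = -8.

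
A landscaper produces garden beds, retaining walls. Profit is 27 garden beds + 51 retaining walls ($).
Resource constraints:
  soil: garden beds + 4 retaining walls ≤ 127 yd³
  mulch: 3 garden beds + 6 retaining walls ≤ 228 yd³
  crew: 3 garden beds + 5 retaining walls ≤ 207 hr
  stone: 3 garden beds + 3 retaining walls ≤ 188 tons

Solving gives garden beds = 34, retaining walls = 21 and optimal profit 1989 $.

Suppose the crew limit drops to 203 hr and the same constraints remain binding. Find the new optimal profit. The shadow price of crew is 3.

Δb = -4, so new z* = 1989 + (3)·(-4) = 1989 − 12 = 1977.

1977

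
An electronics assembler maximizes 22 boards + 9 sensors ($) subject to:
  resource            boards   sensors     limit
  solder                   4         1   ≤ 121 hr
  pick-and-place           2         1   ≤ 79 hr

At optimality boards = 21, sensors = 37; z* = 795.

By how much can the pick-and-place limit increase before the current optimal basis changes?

42

Binding constraints: solder, pick-and-place. The basis is B = [[4,1],[2,1]] with det 2.
Per unit increase in pick-and-place, x* moves by d = (-0.5, 2).
The basis stays optimal until boards reaches 0; allowable increase = 42 hr.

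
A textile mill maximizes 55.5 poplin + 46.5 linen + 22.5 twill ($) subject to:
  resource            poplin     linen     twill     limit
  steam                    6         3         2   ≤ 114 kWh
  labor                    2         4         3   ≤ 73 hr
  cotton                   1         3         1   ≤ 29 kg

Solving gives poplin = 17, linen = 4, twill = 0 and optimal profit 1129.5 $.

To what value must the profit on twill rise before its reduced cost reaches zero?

23.5

Check each constraint at x*: steam 114/114 (tight); labor 50/73 (slack 23); cotton 29/29 (tight).
By complementary slackness, y = 0 for the non-binding constraint.
The binding rows give the dual system: 6·y_steam + 1·y_cotton = 55.5 and 3·y_steam + 3·y_cotton = 46.5.
This yields shadow prices y_steam = 8, y_cotton = 7.5.
twill enters the basis when its profit ≥ yᵀa₃ = 8·2 + 7.5·1 = 23.5.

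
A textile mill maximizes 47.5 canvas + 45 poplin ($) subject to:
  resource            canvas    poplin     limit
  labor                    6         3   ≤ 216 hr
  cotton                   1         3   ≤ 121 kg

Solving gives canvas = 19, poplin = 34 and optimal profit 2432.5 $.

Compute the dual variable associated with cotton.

Check each constraint at x*: labor 216/216 (tight); cotton 121/121 (tight).
From A_Bᵀ y = c: 6·y_labor + 1·y_cotton = 47.5; 3·y_labor + 3·y_cotton = 45.
Solving: y_labor = 6.5, y_cotton = 8.5.
Shadow price of cotton = 8.5.

8.5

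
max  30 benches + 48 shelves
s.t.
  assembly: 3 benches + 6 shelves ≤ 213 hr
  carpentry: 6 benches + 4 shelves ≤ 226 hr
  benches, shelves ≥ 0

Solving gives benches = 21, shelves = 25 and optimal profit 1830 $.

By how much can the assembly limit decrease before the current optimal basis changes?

100

Binding constraints: assembly, carpentry. The basis is B = [[3,6],[6,4]] with det -24.
Per unit decrease in assembly, x* moves by d = (0.1667, -0.25).
The basis stays optimal until shelves reaches 0; allowable decrease = 100 hr.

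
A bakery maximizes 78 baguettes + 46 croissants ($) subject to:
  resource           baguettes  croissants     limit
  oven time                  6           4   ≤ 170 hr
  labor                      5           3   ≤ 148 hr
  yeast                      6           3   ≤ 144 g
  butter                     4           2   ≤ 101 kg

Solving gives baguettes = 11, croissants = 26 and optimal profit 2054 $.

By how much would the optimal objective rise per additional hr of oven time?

At the optimum: oven time uses 170 of 170 (binding); labor uses 133 of 148 (slack = 15); yeast uses 144 of 144 (binding); butter uses 96 of 101 (slack = 5).
Slack constraints have shadow price 0 (complementary slackness).
Dual feasibility on the basic columns requires 6·y_oven time + 6·y_yeast = 78, 4·y_oven time + 3·y_yeast = 46.
→ y_oven time = 7 and y_yeast = 6.
Shadow price of oven time = 7.

7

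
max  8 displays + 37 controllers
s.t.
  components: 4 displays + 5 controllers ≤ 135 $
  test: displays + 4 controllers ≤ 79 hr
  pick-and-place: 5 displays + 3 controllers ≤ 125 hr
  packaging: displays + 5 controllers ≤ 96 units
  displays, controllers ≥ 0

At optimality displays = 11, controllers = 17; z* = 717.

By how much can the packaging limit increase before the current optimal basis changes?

2.75

Binding constraints: test, packaging. The basis is B = [[1,4],[1,5]] with det 1.
Per unit increase in packaging, x* moves by d = (-4, 1).
The basis stays optimal until displays reaches 0; allowable increase = 2.75 units.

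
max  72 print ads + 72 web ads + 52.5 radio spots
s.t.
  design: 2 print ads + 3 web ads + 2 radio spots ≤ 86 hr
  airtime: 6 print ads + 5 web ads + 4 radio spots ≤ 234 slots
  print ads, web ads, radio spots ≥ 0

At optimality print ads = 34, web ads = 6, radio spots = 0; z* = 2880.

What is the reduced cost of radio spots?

-1.5

Check each constraint at x*: design 86/86 (tight); airtime 234/234 (tight).
From A_Bᵀ y = c: 2·y_design + 6·y_airtime = 72; 3·y_design + 5·y_airtime = 72.
Solving: y_design = 9, y_airtime = 9.
Reduced cost of radio spots: c₃ − yᵀa₃ = 52.5 − (9·2 + 9·4) = 52.5 − 54 = -1.5.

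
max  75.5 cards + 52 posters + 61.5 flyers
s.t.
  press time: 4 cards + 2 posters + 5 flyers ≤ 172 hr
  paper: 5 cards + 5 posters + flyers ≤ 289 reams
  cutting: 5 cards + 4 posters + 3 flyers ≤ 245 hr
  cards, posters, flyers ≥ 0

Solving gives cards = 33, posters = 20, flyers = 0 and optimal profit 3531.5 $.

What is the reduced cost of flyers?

Binding: press time and cutting. Non-binding: paper (24 unused).
By complementary slackness, y = 0 for the non-binding constraint.
From A_Bᵀ y = c: 4·y_press time + 5·y_cutting = 75.5; 2·y_press time + 4·y_cutting = 52.
Solving: y_press time = 7, y_cutting = 9.5.
Reduced cost of flyers: c₃ − yᵀa₃ = 61.5 − (7·5 + 9.5·3) = 61.5 − 63.5 = -2.

-2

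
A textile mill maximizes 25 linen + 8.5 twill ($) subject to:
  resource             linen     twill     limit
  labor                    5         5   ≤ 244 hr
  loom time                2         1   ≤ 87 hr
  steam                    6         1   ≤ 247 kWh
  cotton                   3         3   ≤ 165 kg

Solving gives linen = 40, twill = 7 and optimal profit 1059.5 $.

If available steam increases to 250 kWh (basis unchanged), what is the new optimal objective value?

1065.5

Check each constraint at x*: labor 235/244 (slack 9); loom time 87/87 (tight); steam 247/247 (tight); cotton 141/165 (slack 24).
By complementary slackness, y = 0 for the non-binding constraints.
The binding rows give the dual system: 2·y_loom time + 6·y_steam = 25 and 1·y_loom time + 1·y_steam = 8.5.
This yields shadow prices y_loom time = 6.5, y_steam = 2.
Δz = y_steam·Δb = 2 × (3) = 6, so new z* = 1059.5 + 6 = 1065.5.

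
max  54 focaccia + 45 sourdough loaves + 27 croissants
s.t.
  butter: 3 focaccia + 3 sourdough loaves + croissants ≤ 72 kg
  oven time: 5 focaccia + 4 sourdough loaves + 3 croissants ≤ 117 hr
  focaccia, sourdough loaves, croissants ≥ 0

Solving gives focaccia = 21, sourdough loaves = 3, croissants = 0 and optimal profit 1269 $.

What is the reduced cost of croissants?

-3

At the optimum: butter uses 72 of 72 (binding); oven time uses 117 of 117 (binding).
The binding rows give the dual system: 3·y_butter + 5·y_oven time = 54 and 3·y_butter + 4·y_oven time = 45.
This yields shadow prices y_butter = 3, y_oven time = 9.
Reduced cost of croissants: c₃ − yᵀa₃ = 27 − (3·1 + 9·3) = 27 − 30 = -3.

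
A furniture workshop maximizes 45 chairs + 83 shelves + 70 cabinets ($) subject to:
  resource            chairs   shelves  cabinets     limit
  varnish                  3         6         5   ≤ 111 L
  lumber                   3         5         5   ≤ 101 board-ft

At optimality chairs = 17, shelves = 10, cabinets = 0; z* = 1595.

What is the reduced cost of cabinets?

Both varnish and lumber are binding at x*.
The binding rows give the dual system: 3·y_varnish + 3·y_lumber = 45 and 6·y_varnish + 5·y_lumber = 83.
This yields shadow prices y_varnish = 8, y_lumber = 7.
Reduced cost of cabinets: c₃ − yᵀa₃ = 70 − (8·5 + 7·5) = 70 − 75 = -5.

-5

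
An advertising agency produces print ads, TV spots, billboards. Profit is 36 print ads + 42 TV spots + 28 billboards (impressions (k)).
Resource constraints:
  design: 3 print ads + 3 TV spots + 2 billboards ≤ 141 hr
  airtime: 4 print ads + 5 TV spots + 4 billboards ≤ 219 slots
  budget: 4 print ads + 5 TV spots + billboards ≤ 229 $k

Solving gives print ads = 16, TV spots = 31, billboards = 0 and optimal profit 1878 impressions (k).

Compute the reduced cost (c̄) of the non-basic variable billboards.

Check each constraint at x*: design 141/141 (tight); airtime 219/219 (tight); budget 219/229 (slack 10).
Slack constraints have shadow price 0 (complementary slackness).
The binding rows give the dual system: 3·y_design + 4·y_airtime = 36 and 3·y_design + 5·y_airtime = 42.
→ y_design = 4 and y_airtime = 6.
Reduced cost of billboards: c₃ − yᵀa₃ = 28 − (4·2 + 6·4) = 28 − 32 = -4.

-4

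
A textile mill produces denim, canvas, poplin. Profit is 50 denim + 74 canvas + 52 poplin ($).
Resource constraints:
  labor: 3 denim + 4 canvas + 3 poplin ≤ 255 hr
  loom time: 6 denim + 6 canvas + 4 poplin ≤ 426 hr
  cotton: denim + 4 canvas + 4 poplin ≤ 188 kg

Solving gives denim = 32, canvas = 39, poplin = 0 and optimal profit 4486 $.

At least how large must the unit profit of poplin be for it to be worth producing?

60

Binding: loom time and cotton. Non-binding: labor (3 unused).
By complementary slackness, y = 0 for the non-binding constraint.
The binding rows give the dual system: 6·y_loom time + 1·y_cotton = 50 and 6·y_loom time + 4·y_cotton = 74.
→ y_loom time = 7 and y_cotton = 8.
poplin enters the basis when its profit ≥ yᵀa₃ = 7·4 + 8·4 = 60.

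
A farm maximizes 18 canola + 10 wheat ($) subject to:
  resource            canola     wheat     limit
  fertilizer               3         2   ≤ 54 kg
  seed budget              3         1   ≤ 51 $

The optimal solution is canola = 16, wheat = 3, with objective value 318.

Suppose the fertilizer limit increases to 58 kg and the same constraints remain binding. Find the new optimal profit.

334

At the optimum: fertilizer uses 54 of 54 (binding); seed budget uses 51 of 51 (binding).
Dual feasibility on the basic columns requires 3·y_fertilizer + 3·y_seed budget = 18, 2·y_fertilizer + 1·y_seed budget = 10.
This yields shadow prices y_fertilizer = 4, y_seed budget = 2.
Δz = y_fertilizer·Δb = 4 × (4) = 16, so new z* = 318 + 16 = 334.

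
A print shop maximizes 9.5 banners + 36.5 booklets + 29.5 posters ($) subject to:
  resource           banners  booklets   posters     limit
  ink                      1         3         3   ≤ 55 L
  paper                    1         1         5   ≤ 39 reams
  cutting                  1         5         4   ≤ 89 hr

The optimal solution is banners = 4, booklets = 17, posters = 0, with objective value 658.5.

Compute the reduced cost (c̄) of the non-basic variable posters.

Check each constraint at x*: ink 55/55 (tight); paper 21/39 (slack 18); cutting 89/89 (tight).
By complementary slackness, y = 0 for the non-binding constraint.
From A_Bᵀ y = c: 1·y_ink + 1·y_cutting = 9.5; 3·y_ink + 5·y_cutting = 36.5.
This yields shadow prices y_ink = 5.5, y_cutting = 4.
Reduced cost of posters: c₃ − yᵀa₃ = 29.5 − (5.5·3 + 4·4) = 29.5 − 32.5 = -3.

-3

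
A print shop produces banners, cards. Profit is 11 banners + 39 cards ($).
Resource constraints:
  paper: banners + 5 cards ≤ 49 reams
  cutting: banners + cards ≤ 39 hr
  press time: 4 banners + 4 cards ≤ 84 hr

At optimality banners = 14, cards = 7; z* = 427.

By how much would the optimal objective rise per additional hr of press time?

Check each constraint at x*: paper 49/49 (tight); cutting 21/39 (slack 18); press time 84/84 (tight).
Slack constraints have shadow price 0 (complementary slackness).
From A_Bᵀ y = c: 1·y_paper + 4·y_press time = 11; 5·y_paper + 4·y_press time = 39.
→ y_paper = 7 and y_press time = 1.
Shadow price of press time = 1.

1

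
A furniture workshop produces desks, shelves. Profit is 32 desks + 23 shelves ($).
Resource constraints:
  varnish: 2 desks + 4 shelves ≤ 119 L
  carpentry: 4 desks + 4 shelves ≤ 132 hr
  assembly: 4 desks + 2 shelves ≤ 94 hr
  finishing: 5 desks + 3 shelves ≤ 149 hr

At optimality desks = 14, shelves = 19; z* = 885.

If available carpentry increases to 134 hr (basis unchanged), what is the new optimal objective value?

892

Check each constraint at x*: varnish 104/119 (slack 15); carpentry 132/132 (tight); assembly 94/94 (tight); finishing 127/149 (slack 22).
Slack constraints have shadow price 0 (complementary slackness).
The binding rows give the dual system: 4·y_carpentry + 4·y_assembly = 32 and 4·y_carpentry + 2·y_assembly = 23.
→ y_carpentry = 3.5 and y_assembly = 4.5.
Δz = y_carpentry·Δb = 3.5 × (2) = 7, so new z* = 885 + 7 = 892.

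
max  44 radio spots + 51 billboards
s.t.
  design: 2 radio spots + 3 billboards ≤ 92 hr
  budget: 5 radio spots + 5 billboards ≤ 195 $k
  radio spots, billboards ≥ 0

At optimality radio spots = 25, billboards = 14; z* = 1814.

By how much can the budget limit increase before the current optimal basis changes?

Binding constraints: design, budget. The basis is B = [[2,3],[5,5]] with det -5.
Per unit increase in budget, x* moves by d = (0.6, -0.4).
The basis stays optimal until billboards reaches 0; allowable increase = 35 $k.

35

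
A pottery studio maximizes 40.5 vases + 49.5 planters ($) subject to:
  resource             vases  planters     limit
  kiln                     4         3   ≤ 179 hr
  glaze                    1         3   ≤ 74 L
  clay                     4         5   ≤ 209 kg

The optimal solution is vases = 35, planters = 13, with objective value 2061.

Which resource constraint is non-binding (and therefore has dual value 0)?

clay

kiln: 179/179 (binding)
glaze: 74/74 (binding)
clay: 205/209 (slack 4)
By complementary slackness, a constraint with positive slack has shadow price 0 → clay.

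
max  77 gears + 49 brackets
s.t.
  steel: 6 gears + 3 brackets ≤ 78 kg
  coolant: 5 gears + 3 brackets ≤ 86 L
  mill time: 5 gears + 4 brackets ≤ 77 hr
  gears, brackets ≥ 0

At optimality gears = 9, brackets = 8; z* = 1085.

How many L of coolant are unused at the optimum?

coolant used = 5·9 + 3·8 = 69; slack = 86 − 69 = 17.

17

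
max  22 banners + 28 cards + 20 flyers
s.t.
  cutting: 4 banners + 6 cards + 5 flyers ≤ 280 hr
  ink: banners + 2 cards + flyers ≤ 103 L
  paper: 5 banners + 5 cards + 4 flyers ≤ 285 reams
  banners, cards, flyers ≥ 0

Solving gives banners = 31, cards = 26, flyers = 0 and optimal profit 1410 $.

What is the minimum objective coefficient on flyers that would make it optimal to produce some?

Check each constraint at x*: cutting 280/280 (tight); ink 83/103 (slack 20); paper 285/285 (tight).
By complementary slackness, y = 0 for the non-binding constraint.
Dual feasibility on the basic columns requires 4·y_cutting + 5·y_paper = 22, 6·y_cutting + 5·y_paper = 28.
Solving: y_cutting = 3, y_paper = 2.
flyers enters the basis when its profit ≥ yᵀa₃ = 3·5 + 2·4 = 23.

23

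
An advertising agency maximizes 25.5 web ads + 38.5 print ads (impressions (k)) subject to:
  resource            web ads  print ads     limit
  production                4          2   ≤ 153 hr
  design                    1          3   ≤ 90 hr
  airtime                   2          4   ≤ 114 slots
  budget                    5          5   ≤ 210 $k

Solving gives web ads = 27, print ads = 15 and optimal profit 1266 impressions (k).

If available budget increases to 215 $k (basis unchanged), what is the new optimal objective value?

Check each constraint at x*: production 138/153 (slack 15); design 72/90 (slack 18); airtime 114/114 (tight); budget 210/210 (tight).
Slack constraints have shadow price 0 (complementary slackness).
Dual feasibility on the basic columns requires 2·y_airtime + 5·y_budget = 25.5, 4·y_airtime + 5·y_budget = 38.5.
This yields shadow prices y_airtime = 6.5, y_budget = 2.5.
Δz = y_budget·Δb = 2.5 × (5) = 12.5, so new z* = 1266 + 12.5 = 1278.5.

1278.5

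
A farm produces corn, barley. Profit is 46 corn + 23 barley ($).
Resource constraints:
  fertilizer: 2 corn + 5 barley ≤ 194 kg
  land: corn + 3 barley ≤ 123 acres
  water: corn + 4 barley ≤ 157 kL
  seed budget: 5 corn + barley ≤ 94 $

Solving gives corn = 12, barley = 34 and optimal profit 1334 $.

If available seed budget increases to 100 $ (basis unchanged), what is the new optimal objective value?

Binding: fertilizer and seed budget. Non-binding: land (9 unused), water (9 unused).
Slack constraints have shadow price 0 (complementary slackness).
Dual feasibility on the basic columns requires 2·y_fertilizer + 5·y_seed budget = 46, 5·y_fertilizer + 1·y_seed budget = 23.
This yields shadow prices y_fertilizer = 3, y_seed budget = 8.
Δz = y_seed budget·Δb = 8 × (6) = 48, so new z* = 1334 + 48 = 1382.

1382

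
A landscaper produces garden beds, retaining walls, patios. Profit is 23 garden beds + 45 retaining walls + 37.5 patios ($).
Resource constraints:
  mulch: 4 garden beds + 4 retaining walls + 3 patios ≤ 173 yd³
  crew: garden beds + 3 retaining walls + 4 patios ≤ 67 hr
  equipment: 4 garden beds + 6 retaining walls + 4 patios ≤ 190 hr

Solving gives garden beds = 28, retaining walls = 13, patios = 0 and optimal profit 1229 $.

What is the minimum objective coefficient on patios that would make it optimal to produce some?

44

Check each constraint at x*: mulch 164/173 (slack 9); crew 67/67 (tight); equipment 190/190 (tight).
By complementary slackness, y = 0 for the non-binding constraint.
From A_Bᵀ y = c: 1·y_crew + 4·y_equipment = 23; 3·y_crew + 6·y_equipment = 45.
→ y_crew = 7 and y_equipment = 4.
patios enters the basis when its profit ≥ yᵀa₃ = 7·4 + 4·4 = 44.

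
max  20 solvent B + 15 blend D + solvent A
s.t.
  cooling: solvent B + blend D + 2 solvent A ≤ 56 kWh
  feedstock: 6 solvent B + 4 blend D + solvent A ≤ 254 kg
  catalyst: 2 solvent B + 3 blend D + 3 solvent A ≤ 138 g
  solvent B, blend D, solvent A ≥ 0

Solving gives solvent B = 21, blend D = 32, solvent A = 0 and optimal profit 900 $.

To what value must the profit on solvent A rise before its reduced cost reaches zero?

6

Binding: feedstock and catalyst. Non-binding: cooling (3 unused).
Since cooling is not tight, its dual is 0.
From A_Bᵀ y = c: 6·y_feedstock + 2·y_catalyst = 20; 4·y_feedstock + 3·y_catalyst = 15.
Solving: y_feedstock = 3, y_catalyst = 1.
solvent A enters the basis when its profit ≥ yᵀa₃ = 3·1 + 1·3 = 6.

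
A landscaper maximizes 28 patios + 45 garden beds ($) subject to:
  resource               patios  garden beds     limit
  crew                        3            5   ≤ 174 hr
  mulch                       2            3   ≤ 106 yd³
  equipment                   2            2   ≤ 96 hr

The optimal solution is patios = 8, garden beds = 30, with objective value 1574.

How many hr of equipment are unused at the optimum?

20

equipment used = 2·8 + 2·30 = 76; slack = 96 − 76 = 20.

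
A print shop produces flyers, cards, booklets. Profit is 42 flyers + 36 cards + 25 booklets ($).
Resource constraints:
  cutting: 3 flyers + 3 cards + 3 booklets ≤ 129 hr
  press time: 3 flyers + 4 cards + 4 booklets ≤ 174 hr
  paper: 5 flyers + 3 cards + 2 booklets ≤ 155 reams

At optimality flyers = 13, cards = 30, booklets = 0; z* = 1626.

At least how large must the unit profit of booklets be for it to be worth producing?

33

Check each constraint at x*: cutting 129/129 (tight); press time 159/174 (slack 15); paper 155/155 (tight).
Since press time is not tight, its dual is 0.
Dual feasibility on the basic columns requires 3·y_cutting + 5·y_paper = 42, 3·y_cutting + 3·y_paper = 36.
Solving: y_cutting = 9, y_paper = 3.
booklets enters the basis when its profit ≥ yᵀa₃ = 9·3 + 3·2 = 33.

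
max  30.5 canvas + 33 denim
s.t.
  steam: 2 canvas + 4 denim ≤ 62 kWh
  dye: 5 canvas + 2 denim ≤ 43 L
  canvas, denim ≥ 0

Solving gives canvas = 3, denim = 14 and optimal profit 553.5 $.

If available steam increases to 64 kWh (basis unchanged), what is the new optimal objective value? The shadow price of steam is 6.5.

566.5

Δb = 2, so new z* = 553.5 + (6.5)·(2) = 553.5 + 13 = 566.5.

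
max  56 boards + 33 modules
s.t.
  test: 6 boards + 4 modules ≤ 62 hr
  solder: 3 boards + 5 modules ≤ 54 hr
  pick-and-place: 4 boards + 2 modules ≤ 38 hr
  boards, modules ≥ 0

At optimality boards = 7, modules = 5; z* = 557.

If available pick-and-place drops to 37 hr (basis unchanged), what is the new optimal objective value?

At the optimum: test uses 62 of 62 (binding); solder uses 46 of 54 (slack = 8); pick-and-place uses 38 of 38 (binding).
Since solder is not tight, its dual is 0.
The binding rows give the dual system: 6·y_test + 4·y_pick-and-place = 56 and 4·y_test + 2·y_pick-and-place = 33.
→ y_test = 5 and y_pick-and-place = 6.5.
Δz = y_pick-and-place·Δb = 6.5 × (-1) = -6.5, so new z* = 557 − 6.5 = 550.5.

550.5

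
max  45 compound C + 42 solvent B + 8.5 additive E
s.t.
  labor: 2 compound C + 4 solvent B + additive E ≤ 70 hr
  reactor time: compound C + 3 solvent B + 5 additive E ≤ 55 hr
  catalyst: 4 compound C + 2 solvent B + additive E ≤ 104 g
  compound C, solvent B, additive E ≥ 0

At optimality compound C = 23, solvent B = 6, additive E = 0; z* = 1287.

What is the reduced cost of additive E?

At the optimum: labor uses 70 of 70 (binding); reactor time uses 41 of 55 (slack = 14); catalyst uses 104 of 104 (binding).
Since reactor time is not tight, its dual is 0.
The binding rows give the dual system: 2·y_labor + 4·y_catalyst = 45 and 4·y_labor + 2·y_catalyst = 42.
→ y_labor = 6.5 and y_catalyst = 8.
Reduced cost of additive E: c₃ − yᵀa₃ = 8.5 − (6.5·1 + 8·1) = 8.5 − 14.5 = -6.

-6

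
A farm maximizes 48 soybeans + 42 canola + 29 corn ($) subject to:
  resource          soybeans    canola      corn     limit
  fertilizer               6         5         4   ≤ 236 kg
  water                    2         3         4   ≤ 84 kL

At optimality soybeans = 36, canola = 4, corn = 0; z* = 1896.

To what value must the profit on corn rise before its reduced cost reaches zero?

Both fertilizer and water are binding at x*.
From A_Bᵀ y = c: 6·y_fertilizer + 2·y_water = 48; 5·y_fertilizer + 3·y_water = 42.
Solving: y_fertilizer = 7.5, y_water = 1.5.
corn enters the basis when its profit ≥ yᵀa₃ = 7.5·4 + 1.5·4 = 36.

36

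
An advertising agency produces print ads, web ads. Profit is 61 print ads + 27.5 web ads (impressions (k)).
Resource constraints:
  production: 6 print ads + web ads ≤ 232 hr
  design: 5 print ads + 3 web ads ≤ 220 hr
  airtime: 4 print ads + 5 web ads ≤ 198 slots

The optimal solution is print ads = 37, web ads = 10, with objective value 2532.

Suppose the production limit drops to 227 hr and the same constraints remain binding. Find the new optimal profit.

2494.5

Binding: production and airtime. Non-binding: design (5 unused).
Slack constraints have shadow price 0 (complementary slackness).
From A_Bᵀ y = c: 6·y_production + 4·y_airtime = 61; 1·y_production + 5·y_airtime = 27.5.
This yields shadow prices y_production = 7.5, y_airtime = 4.
Δz = y_production·Δb = 7.5 × (-5) = -37.5, so new z* = 2532 − 37.5 = 2494.5.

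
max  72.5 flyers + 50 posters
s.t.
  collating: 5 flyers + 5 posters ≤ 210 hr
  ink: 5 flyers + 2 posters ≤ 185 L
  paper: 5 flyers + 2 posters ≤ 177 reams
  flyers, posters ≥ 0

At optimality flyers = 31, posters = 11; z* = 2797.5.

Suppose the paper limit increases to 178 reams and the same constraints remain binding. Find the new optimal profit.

Check each constraint at x*: collating 210/210 (tight); ink 177/185 (slack 8); paper 177/177 (tight).
By complementary slackness, y = 0 for the non-binding constraint.
Dual feasibility on the basic columns requires 5·y_collating + 5·y_paper = 72.5, 5·y_collating + 2·y_paper = 50.
Solving: y_collating = 7, y_paper = 7.5.
Δz = y_paper·Δb = 7.5 × (1) = 7.5, so new z* = 2797.5 + 7.5 = 2805.

2805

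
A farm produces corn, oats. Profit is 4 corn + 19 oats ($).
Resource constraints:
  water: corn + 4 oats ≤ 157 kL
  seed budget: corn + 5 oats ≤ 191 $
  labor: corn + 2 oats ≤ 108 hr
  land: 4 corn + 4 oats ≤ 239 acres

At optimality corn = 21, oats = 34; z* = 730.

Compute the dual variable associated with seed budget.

3

At the optimum: water uses 157 of 157 (binding); seed budget uses 191 of 191 (binding); labor uses 89 of 108 (slack = 19); land uses 220 of 239 (slack = 19).
By complementary slackness, y = 0 for the non-binding constraints.
From A_Bᵀ y = c: 1·y_water + 1·y_seed budget = 4; 4·y_water + 5·y_seed budget = 19.
Solving: y_water = 1, y_seed budget = 3.
Shadow price of seed budget = 3.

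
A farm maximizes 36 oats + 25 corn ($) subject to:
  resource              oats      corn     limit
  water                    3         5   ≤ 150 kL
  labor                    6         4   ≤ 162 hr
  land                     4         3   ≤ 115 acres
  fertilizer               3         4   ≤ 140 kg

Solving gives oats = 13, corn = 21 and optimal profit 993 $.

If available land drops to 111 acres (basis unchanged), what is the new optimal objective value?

At the optimum: water uses 144 of 150 (slack = 6); labor uses 162 of 162 (binding); land uses 115 of 115 (binding); fertilizer uses 123 of 140 (slack = 17).
By complementary slackness, y = 0 for the non-binding constraints.
The binding rows give the dual system: 6·y_labor + 4·y_land = 36 and 4·y_labor + 3·y_land = 25.
Solving: y_labor = 4, y_land = 3.
Δz = y_land·Δb = 3 × (-4) = -12, so new z* = 993 − 12 = 981.

981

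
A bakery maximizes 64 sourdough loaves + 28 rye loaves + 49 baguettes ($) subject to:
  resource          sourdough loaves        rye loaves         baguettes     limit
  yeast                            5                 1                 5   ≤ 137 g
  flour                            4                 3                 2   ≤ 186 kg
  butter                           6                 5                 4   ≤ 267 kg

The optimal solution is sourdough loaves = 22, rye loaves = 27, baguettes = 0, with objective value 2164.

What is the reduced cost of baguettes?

At the optimum: yeast uses 137 of 137 (binding); flour uses 169 of 186 (slack = 17); butter uses 267 of 267 (binding).
Slack constraints have shadow price 0 (complementary slackness).
From A_Bᵀ y = c: 5·y_yeast + 6·y_butter = 64; 1·y_yeast + 5·y_butter = 28.
Solving: y_yeast = 8, y_butter = 4.
Reduced cost of baguettes: c₃ − yᵀa₃ = 49 − (8·5 + 4·4) = 49 − 56 = -7.

-7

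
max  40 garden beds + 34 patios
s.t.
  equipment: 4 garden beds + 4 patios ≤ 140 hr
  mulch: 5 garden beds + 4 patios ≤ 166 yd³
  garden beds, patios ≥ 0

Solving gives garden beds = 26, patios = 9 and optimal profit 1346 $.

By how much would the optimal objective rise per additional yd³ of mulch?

Both equipment and mulch are binding at x*.
The binding rows give the dual system: 4·y_equipment + 5·y_mulch = 40 and 4·y_equipment + 4·y_mulch = 34.
This yields shadow prices y_equipment = 2.5, y_mulch = 6.
Shadow price of mulch = 6.

6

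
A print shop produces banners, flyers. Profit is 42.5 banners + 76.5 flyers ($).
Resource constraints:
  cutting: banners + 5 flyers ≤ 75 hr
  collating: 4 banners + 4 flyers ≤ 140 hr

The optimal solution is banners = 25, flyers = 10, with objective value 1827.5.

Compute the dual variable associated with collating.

Both cutting and collating are binding at x*.
From A_Bᵀ y = c: 1·y_cutting + 4·y_collating = 42.5; 5·y_cutting + 4·y_collating = 76.5.
This yields shadow prices y_cutting = 8.5, y_collating = 8.5.
Shadow price of collating = 8.5.

8.5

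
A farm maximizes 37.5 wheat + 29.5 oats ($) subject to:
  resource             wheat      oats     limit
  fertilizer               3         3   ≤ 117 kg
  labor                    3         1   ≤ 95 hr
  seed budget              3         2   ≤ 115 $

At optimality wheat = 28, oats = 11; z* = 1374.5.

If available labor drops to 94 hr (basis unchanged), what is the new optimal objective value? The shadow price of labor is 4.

Δb = -1, so new z* = 1374.5 + (4)·(-1) = 1374.5 − 4 = 1370.5.

1370.5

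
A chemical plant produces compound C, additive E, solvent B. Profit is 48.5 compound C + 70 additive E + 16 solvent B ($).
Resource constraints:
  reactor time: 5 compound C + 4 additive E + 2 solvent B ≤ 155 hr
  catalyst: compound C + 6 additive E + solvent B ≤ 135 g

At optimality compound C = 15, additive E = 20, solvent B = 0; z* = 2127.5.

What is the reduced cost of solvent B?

-7

At the optimum: reactor time uses 155 of 155 (binding); catalyst uses 135 of 135 (binding).
The binding rows give the dual system: 5·y_reactor time + 1·y_catalyst = 48.5 and 4·y_reactor time + 6·y_catalyst = 70.
This yields shadow prices y_reactor time = 8.5, y_catalyst = 6.
Reduced cost of solvent B: c₃ − yᵀa₃ = 16 − (8.5·2 + 6·1) = 16 − 23 = -7.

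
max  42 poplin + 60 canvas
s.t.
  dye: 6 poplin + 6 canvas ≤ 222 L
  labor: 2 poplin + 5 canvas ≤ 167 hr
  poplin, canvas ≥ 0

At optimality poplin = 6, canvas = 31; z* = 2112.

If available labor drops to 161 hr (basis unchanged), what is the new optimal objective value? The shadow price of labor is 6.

2076

Δb = -6, so new z* = 2112 + (6)·(-6) = 2112 − 36 = 2076.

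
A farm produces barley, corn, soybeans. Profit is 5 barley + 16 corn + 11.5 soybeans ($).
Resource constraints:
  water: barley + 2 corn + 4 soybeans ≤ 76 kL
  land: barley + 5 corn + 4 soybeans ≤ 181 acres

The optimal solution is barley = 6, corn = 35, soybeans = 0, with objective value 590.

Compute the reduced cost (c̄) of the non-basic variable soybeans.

Both water and land are binding at x*.
Dual feasibility on the basic columns requires 1·y_water + 1·y_land = 5, 2·y_water + 5·y_land = 16.
→ y_water = 3 and y_land = 2.
Reduced cost of soybeans: c₃ − yᵀa₃ = 11.5 − (3·4 + 2·4) = 11.5 − 20 = -8.5.

-8.5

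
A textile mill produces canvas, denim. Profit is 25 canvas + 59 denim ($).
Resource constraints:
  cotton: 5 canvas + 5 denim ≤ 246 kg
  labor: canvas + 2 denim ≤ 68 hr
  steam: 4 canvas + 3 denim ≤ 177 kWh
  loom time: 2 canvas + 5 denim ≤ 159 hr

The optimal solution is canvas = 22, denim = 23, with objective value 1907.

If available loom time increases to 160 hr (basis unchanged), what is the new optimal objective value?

At the optimum: cotton uses 225 of 246 (slack = 21); labor uses 68 of 68 (binding); steam uses 157 of 177 (slack = 20); loom time uses 159 of 159 (binding).
Since cotton, steam are not tight, their duals are 0.
Dual feasibility on the basic columns requires 1·y_labor + 2·y_loom time = 25, 2·y_labor + 5·y_loom time = 59.
This yields shadow prices y_labor = 7, y_loom time = 9.
Δz = y_loom time·Δb = 9 × (1) = 9, so new z* = 1907 + 9 = 1916.

1916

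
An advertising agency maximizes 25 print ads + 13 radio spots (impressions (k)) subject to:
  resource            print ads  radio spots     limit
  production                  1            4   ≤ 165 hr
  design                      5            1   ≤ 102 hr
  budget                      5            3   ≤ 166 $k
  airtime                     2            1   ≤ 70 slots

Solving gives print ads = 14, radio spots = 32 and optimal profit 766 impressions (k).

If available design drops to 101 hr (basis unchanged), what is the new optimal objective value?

Check each constraint at x*: production 142/165 (slack 23); design 102/102 (tight); budget 166/166 (tight); airtime 60/70 (slack 10).
Slack constraints have shadow price 0 (complementary slackness).
From A_Bᵀ y = c: 5·y_design + 5·y_budget = 25; 1·y_design + 3·y_budget = 13.
This yields shadow prices y_design = 1, y_budget = 4.
Δz = y_design·Δb = 1 × (-1) = -1, so new z* = 766 − 1 = 765.

765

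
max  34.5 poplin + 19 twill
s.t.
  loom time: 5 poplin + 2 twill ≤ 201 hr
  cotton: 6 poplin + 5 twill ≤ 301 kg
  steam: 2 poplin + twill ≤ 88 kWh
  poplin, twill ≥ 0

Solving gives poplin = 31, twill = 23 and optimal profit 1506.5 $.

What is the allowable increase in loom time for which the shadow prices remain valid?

Binding constraints: loom time, cotton. The basis is B = [[5,2],[6,5]] with det 13.
Per unit increase in loom time, x* moves by d = (0.3846, -0.4615).
The basis stays optimal until steam becomes binding; allowable increase = 9.75 hr.

9.75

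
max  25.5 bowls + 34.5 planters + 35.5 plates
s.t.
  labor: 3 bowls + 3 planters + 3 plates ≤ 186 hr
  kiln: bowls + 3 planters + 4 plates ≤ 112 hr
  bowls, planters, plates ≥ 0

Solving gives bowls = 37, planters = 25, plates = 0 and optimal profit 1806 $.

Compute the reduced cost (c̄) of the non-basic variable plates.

-3.5

Check each constraint at x*: labor 186/186 (tight); kiln 112/112 (tight).
Dual feasibility on the basic columns requires 3·y_labor + 1·y_kiln = 25.5, 3·y_labor + 3·y_kiln = 34.5.
This yields shadow prices y_labor = 7, y_kiln = 4.5.
Reduced cost of plates: c₃ − yᵀa₃ = 35.5 − (7·3 + 4.5·4) = 35.5 − 39 = -3.5.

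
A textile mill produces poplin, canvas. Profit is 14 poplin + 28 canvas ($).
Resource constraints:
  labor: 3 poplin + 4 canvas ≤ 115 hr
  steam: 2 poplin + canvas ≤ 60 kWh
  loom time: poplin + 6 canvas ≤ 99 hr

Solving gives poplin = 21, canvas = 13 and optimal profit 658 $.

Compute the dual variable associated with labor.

4

At the optimum: labor uses 115 of 115 (binding); steam uses 55 of 60 (slack = 5); loom time uses 99 of 99 (binding).
Slack constraints have shadow price 0 (complementary slackness).
The binding rows give the dual system: 3·y_labor + 1·y_loom time = 14 and 4·y_labor + 6·y_loom time = 28.
This yields shadow prices y_labor = 4, y_loom time = 2.
Shadow price of labor = 4.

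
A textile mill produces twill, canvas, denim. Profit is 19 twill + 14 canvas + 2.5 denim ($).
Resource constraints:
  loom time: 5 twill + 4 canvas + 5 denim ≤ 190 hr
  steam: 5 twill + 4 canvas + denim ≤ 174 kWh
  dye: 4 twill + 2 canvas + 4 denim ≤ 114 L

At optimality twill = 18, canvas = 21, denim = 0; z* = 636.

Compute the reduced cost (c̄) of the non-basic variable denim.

At the optimum: loom time uses 174 of 190 (slack = 16); steam uses 174 of 174 (binding); dye uses 114 of 114 (binding).
By complementary slackness, y = 0 for the non-binding constraint.
Dual feasibility on the basic columns requires 5·y_steam + 4·y_dye = 19, 4·y_steam + 2·y_dye = 14.
Solving: y_steam = 3, y_dye = 1.
Reduced cost of denim: c₃ − yᵀa₃ = 2.5 − (3·1 + 1·4) = 2.5 − 7 = -4.5.

-4.5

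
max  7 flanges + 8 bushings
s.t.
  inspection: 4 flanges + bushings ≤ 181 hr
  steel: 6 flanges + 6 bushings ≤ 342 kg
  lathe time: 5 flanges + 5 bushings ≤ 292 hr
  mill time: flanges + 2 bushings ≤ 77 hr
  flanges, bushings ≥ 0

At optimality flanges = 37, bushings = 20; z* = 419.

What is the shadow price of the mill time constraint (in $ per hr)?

1

Check each constraint at x*: inspection 168/181 (slack 13); steel 342/342 (tight); lathe time 285/292 (slack 7); mill time 77/77 (tight).
By complementary slackness, y = 0 for the non-binding constraints.
From A_Bᵀ y = c: 6·y_steel + 1·y_mill time = 7; 6·y_steel + 2·y_mill time = 8.
→ y_steel = 1 and y_mill time = 1.
Shadow price of mill time = 1.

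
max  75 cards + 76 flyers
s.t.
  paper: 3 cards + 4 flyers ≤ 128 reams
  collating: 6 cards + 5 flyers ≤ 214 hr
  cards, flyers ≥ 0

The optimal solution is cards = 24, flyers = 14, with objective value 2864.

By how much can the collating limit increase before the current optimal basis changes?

Binding constraints: paper, collating. The basis is B = [[3,4],[6,5]] with det -9.
Per unit increase in collating, x* moves by d = (0.4444, -0.3333).
The basis stays optimal until flyers reaches 0; allowable increase = 42 hr.

42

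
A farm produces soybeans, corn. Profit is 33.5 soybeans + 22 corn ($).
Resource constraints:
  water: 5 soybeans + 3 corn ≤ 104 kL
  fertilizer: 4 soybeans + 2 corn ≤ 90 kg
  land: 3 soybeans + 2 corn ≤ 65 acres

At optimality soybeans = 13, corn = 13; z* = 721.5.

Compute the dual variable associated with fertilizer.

0

At the optimum: water uses 104 of 104 (binding); fertilizer uses 78 of 90 (slack = 12); land uses 65 of 65 (binding).
Slack constraints have shadow price 0 (complementary slackness).
Dual feasibility on the basic columns requires 5·y_water + 3·y_land = 33.5, 3·y_water + 2·y_land = 22.
→ y_water = 1 and y_land = 9.5.
Shadow price of fertilizer = 0.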